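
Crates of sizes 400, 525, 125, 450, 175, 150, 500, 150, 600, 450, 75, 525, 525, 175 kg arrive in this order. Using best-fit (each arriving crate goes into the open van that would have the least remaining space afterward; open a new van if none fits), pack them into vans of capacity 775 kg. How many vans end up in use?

8

  400 → van 1 (new)  [load 400/775]
  525 → van 2 (new)  [load 525/775]
  125 → van 2  [load 650/775]
  450 → van 3 (new)  [load 450/775]
  175 → van 3  [load 625/775]
  150 → van 3  [load 775/775]
  500 → van 4 (new)  [load 500/775]
  150 → van 4  [load 650/775]
  600 → van 5 (new)  [load 600/775]
  450 → van 6 (new)  [load 450/775]
  75 → van 2  [load 725/775]
  525 → van 7 (new)  [load 525/775]
  525 → van 8 (new)  [load 525/775]
  175 → van 5  [load 775/775]
8 vans opened.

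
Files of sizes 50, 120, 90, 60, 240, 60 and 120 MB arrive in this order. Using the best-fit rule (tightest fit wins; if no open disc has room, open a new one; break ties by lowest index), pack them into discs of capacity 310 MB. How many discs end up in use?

  50 → disc 1 (new)  [load 50/310]
  120 → disc 1  [load 170/310]
  90 → disc 1  [load 260/310]
  60 → disc 2 (new)  [load 60/310]
  240 → disc 2  [load 300/310]
  60 → disc 3 (new)  [load 60/310]
  120 → disc 3  [load 180/310]
3 discs opened.

3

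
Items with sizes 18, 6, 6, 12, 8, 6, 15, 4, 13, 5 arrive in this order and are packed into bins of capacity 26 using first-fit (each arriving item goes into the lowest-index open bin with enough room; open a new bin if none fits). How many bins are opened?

  18 → bin 1 (new)  [load 18/26]
  6 → bin 1  [load 24/26]
  6 → bin 2 (new)  [load 6/26]
  12 → bin 2  [load 18/26]
  8 → bin 2  [load 26/26]
  6 → bin 3 (new)  [load 6/26]
  15 → bin 3  [load 21/26]
  4 → bin 3  [load 25/26]
  13 → bin 4 (new)  [load 13/26]
  5 → bin 4  [load 18/26]
4 bins opened.

4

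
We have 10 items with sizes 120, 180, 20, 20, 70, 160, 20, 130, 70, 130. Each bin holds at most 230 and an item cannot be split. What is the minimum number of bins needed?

Total = 180 + 160 + 130 + 130 + 120 + 70 + 70 + 20 + 20 + 20 = 920.
Lower bound: ⌈920/230⌉ = 4 bins.
Also, 5 items each exceed 115, and no two of those can share a bin, so at least 5 bins are needed.
A packing using 5 bins:
  bin 1: 180 + 20 + 20 = 220
  bin 2: 160 + 70 = 230
  bin 3: 130 + 70 + 20 = 220
  bin 4: 130 = 130
  bin 5: 120 = 120
This matches the lower bound, so 5 is optimal.

5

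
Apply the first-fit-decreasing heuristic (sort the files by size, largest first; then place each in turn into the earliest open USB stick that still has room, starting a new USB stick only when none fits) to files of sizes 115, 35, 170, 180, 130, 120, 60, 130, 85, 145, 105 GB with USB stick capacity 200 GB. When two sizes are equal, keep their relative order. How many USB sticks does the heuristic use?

Sorted descending: 180, 170, 145, 130, 130, 120, 115, 105, 85, 60, 35.
  180 → USB stick 1 (new)  [load 180/200]
  170 → USB stick 2 (new)  [load 170/200]
  145 → USB stick 3 (new)  [load 145/200]
  130 → USB stick 4 (new)  [load 130/200]
  130 → USB stick 5 (new)  [load 130/200]
  120 → USB stick 6 (new)  [load 120/200]
  115 → USB stick 7 (new)  [load 115/200]
  105 → USB stick 8 (new)  [load 105/200]
  85 → USB stick 7  [load 200/200]
  60 → USB stick 4  [load 190/200]
  35 → USB stick 3  [load 180/200]
8 USB sticks opened.

8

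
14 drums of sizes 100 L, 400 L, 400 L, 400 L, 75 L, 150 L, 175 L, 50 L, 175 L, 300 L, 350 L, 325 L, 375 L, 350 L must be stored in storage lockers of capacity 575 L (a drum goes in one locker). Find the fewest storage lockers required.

8

Total = 400 + 400 + 400 + 375 + 350 + 350 + 325 + 300 + 175 + 175 + 150 + 100 + 75 + 50 = 3625 L.
Lower bound: ⌈3625/575⌉ = 7 storage lockers.
Also, 8 drums each exceed 575/2 L, and no two of those can share a locker, so at least 8 storage lockers are needed.
A packing using 8 storage lockers:
  locker 1: 400 + 175 = 575
  locker 2: 400 + 175 = 575
  locker 3: 400 + 150 = 550
  locker 4: 375 + 100 + 75 = 550
  locker 5: 350 + 50 = 400
  locker 6: 350 = 350
  locker 7: 325 = 325
  locker 8: 300 = 300
This matches the lower bound, so 8 is optimal.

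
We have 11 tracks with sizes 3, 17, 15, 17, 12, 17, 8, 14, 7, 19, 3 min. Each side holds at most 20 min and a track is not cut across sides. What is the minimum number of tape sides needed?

Total = 19 + 17 + 17 + 17 + 15 + 14 + 12 + 8 + 7 + 3 + 3 = 132 min.
Lower bound: ⌈132/20⌉ = 7 tape sides.
A packing using 8 tape sides:
  side 1: 19 = 19
  side 2: 17 + 3 = 20
  side 3: 17 + 3 = 20
  side 4: 17 = 17
  side 5: 15 = 15
  side 6: 14 = 14
  side 7: 12 + 8 = 20
  side 8: 7 = 7
No arrangement into 7 tape sides stays within capacity, so 8 is optimal.

8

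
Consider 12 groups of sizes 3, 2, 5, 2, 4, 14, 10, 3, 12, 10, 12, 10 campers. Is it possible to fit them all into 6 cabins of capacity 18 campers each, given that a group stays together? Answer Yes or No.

Yes

A valid assignment using 6 cabins:
  cabin 1: 14 + 4 = 18
  cabin 2: 12 + 5 = 17
  cabin 3: 12 + 3 + 3 = 18
  cabin 4: 10 + 2 + 2 = 14
  cabin 5: 10 = 10
  cabin 6: 10 = 10
Every load is within 18 campers, so 6 cabins suffice.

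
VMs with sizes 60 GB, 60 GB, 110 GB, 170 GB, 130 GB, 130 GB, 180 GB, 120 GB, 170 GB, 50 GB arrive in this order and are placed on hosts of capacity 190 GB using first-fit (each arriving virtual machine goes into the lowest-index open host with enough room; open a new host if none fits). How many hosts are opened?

  60 → host 1 (new)  [load 60/190]
  60 → host 1  [load 120/190]
  110 → host 2 (new)  [load 110/190]
  170 → host 3 (new)  [load 170/190]
  130 → host 4 (new)  [load 130/190]
  130 → host 5 (new)  [load 130/190]
  180 → host 6 (new)  [load 180/190]
  120 → host 7 (new)  [load 120/190]
  170 → host 8 (new)  [load 170/190]
  50 → host 1  [load 170/190]
8 hosts opened.

8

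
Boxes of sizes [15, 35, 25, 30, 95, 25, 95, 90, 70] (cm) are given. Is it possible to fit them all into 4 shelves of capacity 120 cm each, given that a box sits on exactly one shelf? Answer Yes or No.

Yes

A valid assignment using 4 shelves:
  shelf 1: 95 + 25 = 120
  shelf 2: 95 + 25 = 120
  shelf 3: 90 + 30 = 120
  shelf 4: 70 + 35 + 15 = 120
Every load is within 120 cm, so 4 shelves suffice.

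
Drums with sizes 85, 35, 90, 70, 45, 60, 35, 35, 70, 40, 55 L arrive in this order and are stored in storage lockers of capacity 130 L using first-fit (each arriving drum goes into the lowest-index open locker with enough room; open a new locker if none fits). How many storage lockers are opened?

  85 → locker 1 (new)  [load 85/130]
  35 → locker 1  [load 120/130]
  90 → locker 2 (new)  [load 90/130]
  70 → locker 3 (new)  [load 70/130]
  45 → locker 3  [load 115/130]
  60 → locker 4 (new)  [load 60/130]
  35 → locker 2  [load 125/130]
  35 → locker 4  [load 95/130]
  70 → locker 5 (new)  [load 70/130]
  40 → locker 5  [load 110/130]
  55 → locker 6 (new)  [load 55/130]
6 storage lockers opened.

6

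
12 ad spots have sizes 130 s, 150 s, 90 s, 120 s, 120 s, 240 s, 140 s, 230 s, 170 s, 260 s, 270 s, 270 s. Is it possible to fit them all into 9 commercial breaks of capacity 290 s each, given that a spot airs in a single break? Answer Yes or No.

A valid assignment using 9 commercial breaks:
  break 1: 270 = 270
  break 2: 270 = 270
  break 3: 260 = 260
  break 4: 240 = 240
  break 5: 230 = 230
  break 6: 170 + 120 = 290
  break 7: 150 + 140 = 290
  break 8: 130 + 120 = 250
  break 9: 90 = 90
Every load is within 290 s, so 9 commercial breaks suffice.

Yes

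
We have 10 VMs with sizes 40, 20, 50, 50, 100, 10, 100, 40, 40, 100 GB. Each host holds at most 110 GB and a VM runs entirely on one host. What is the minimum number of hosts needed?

6

Total = 100 + 100 + 100 + 50 + 50 + 40 + 40 + 40 + 20 + 10 = 550 GB.
Lower bound: ⌈550/110⌉ = 5 hosts.
A packing using 6 hosts:
  host 1: 100 + 10 = 110
  host 2: 100 = 100
  host 3: 100 = 100
  host 4: 50 + 50 = 100
  host 5: 40 + 40 + 20 = 100
  host 6: 40 = 40
No arrangement into 5 hosts stays within capacity, so 6 is optimal.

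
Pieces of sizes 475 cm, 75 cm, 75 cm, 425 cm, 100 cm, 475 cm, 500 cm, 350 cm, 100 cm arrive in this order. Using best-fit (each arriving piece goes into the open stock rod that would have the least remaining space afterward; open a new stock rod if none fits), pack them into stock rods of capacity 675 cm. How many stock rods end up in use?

5

  475 → stock rod 1 (new)  [load 475/675]
  75 → stock rod 1  [load 550/675]
  75 → stock rod 1  [load 625/675]
  425 → stock rod 2 (new)  [load 425/675]
  100 → stock rod 2  [load 525/675]
  475 → stock rod 3 (new)  [load 475/675]
  500 → stock rod 4 (new)  [load 500/675]
  350 → stock rod 5 (new)  [load 350/675]
  100 → stock rod 2  [load 625/675]
5 stock rods opened.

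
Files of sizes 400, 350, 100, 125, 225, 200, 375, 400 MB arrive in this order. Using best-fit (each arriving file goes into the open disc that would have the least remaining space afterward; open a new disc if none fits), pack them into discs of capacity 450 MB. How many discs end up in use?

  400 → disc 1 (new)  [load 400/450]
  350 → disc 2 (new)  [load 350/450]
  100 → disc 2  [load 450/450]
  125 → disc 3 (new)  [load 125/450]
  225 → disc 3  [load 350/450]
  200 → disc 4 (new)  [load 200/450]
  375 → disc 5 (new)  [load 375/450]
  400 → disc 6 (new)  [load 400/450]
6 discs opened.

6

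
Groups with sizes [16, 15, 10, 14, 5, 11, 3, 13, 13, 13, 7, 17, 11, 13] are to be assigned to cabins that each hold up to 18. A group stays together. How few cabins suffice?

Total = 17 + 16 + 15 + 14 + 13 + 13 + 13 + 13 + 11 + 11 + 10 + 7 + 5 + 3 = 161.
Lower bound: ⌈161/18⌉ = 9 cabins.
Also, 11 groups each exceed 9, and no two of those can share a cabin, so at least 11 cabins are needed.
A packing using 11 cabins:
  cabin 1: 17 = 17
  cabin 2: 16 = 16
  cabin 3: 15 + 3 = 18
  cabin 4: 14 = 14
  cabin 5: 13 + 5 = 18
  cabin 6: 13 = 13
  cabin 7: 13 = 13
  cabin 8: 13 = 13
  cabin 9: 11 + 7 = 18
  cabin 10: 11 = 11
  cabin 11: 10 = 10
This matches the lower bound, so 11 is optimal.

11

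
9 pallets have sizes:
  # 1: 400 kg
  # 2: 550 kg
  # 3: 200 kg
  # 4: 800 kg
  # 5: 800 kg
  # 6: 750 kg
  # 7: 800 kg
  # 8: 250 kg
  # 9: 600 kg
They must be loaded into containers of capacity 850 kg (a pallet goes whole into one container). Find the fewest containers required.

Total = 800 + 800 + 800 + 750 + 600 + 550 + 400 + 250 + 200 = 5150 kg.
Lower bound: ⌈5150/850⌉ = 7 containers.
A packing using 7 containers:
  container 1: 800 = 800
  container 2: 800 = 800
  container 3: 800 = 800
  container 4: 750 = 750
  container 5: 600 + 250 = 850
  container 6: 550 + 200 = 750
  container 7: 400 = 400
This matches the lower bound, so 7 is optimal.

7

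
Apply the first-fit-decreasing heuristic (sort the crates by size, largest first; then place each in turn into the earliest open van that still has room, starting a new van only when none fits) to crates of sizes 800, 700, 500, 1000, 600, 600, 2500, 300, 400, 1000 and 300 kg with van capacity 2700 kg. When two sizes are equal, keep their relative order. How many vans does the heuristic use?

Sorted descending: 2500, 1000, 1000, 800, 700, 600, 600, 500, 400, 300, 300.
  2500 → van 1 (new)  [load 2500/2700]
  1000 → van 2 (new)  [load 1000/2700]
  1000 → van 2  [load 2000/2700]
  800 → van 3 (new)  [load 800/2700]
  700 → van 2  [load 2700/2700]
  600 → van 3  [load 1400/2700]
  600 → van 3  [load 2000/2700]
  500 → van 3  [load 2500/2700]
  400 → van 4 (new)  [load 400/2700]
  300 → van 4  [load 700/2700]
  300 → van 4  [load 1000/2700]
4 vans opened.

4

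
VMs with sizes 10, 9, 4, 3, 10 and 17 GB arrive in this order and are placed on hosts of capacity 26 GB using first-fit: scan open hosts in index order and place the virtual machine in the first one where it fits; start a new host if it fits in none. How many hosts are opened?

  10 → host 1 (new)  [load 10/26]
  9 → host 1  [load 19/26]
  4 → host 1  [load 23/26]
  3 → host 1  [load 26/26]
  10 → host 2 (new)  [load 10/26]
  17 → host 3 (new)  [load 17/26]
3 hosts opened.

3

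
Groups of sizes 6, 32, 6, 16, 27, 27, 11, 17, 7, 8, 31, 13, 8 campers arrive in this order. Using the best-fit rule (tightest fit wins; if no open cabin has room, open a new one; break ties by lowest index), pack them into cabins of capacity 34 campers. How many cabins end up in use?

  6 → cabin 1 (new)  [load 6/34]
  32 → cabin 2 (new)  [load 32/34]
  6 → cabin 1  [load 12/34]
  16 → cabin 1  [load 28/34]
  27 → cabin 3 (new)  [load 27/34]
  27 → cabin 4 (new)  [load 27/34]
  11 → cabin 5 (new)  [load 11/34]
  17 → cabin 5  [load 28/34]
  7 → cabin 3  [load 34/34]
  8 → cabin 6 (new)  [load 8/34]
  31 → cabin 7 (new)  [load 31/34]
  13 → cabin 6  [load 21/34]
  8 → cabin 6  [load 29/34]
7 cabins opened.

7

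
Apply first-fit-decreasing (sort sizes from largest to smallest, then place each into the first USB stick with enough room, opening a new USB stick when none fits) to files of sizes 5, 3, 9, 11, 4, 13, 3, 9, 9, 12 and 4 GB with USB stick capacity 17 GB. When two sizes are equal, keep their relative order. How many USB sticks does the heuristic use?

6

Sorted descending: 13, 12, 11, 9, 9, 9, 5, 4, 4, 3, 3.
  13 → USB stick 1 (new)  [load 13/17]
  12 → USB stick 2 (new)  [load 12/17]
  11 → USB stick 3 (new)  [load 11/17]
  9 → USB stick 4 (new)  [load 9/17]
  9 → USB stick 5 (new)  [load 9/17]
  9 → USB stick 6 (new)  [load 9/17]
  5 → USB stick 2  [load 17/17]
  4 → USB stick 1  [load 17/17]
  4 → USB stick 3  [load 15/17]
  3 → USB stick 4  [load 12/17]
  3 → USB stick 4  [load 15/17]
6 USB sticks opened.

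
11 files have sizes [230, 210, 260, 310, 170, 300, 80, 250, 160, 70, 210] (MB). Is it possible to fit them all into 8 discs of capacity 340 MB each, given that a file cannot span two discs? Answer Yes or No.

A valid assignment using 8 discs:
  disc 1: 310 = 310
  disc 2: 300 = 300
  disc 3: 260 + 80 = 340
  disc 4: 250 + 70 = 320
  disc 5: 230 = 230
  disc 6: 210 = 210
  disc 7: 210 = 210
  disc 8: 170 + 160 = 330
Every load is within 340 MB, so 8 discs suffice.

Yes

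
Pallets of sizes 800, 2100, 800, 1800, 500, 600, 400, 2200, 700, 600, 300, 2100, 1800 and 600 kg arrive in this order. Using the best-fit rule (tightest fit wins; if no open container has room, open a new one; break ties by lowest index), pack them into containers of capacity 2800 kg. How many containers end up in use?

6

  800 → container 1 (new)  [load 800/2800]
  2100 → container 2 (new)  [load 2100/2800]
  800 → container 1  [load 1600/2800]
  1800 → container 3 (new)  [load 1800/2800]
  500 → container 2  [load 2600/2800]
  600 → container 3  [load 2400/2800]
  400 → container 3  [load 2800/2800]
  2200 → container 4 (new)  [load 2200/2800]
  700 → container 1  [load 2300/2800]
  600 → container 4  [load 2800/2800]
  300 → container 1  [load 2600/2800]
  2100 → container 5 (new)  [load 2100/2800]
  1800 → container 6 (new)  [load 1800/2800]
  600 → container 5  [load 2700/2800]
6 containers opened.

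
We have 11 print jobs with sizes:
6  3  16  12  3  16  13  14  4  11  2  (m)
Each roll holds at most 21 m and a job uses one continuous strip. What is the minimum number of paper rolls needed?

6

Total = 16 + 16 + 14 + 13 + 12 + 11 + 6 + 4 + 3 + 3 + 2 = 100 m.
Lower bound: ⌈100/21⌉ = 5 paper rolls.
Also, 6 print jobs each exceed 21/2 m, and no two of those can share a roll, so at least 6 paper rolls are needed.
A packing using 6 paper rolls:
  roll 1: 16 + 4 = 20
  roll 2: 16 + 3 + 2 = 21
  roll 3: 14 + 6 = 20
  roll 4: 13 + 3 = 16
  roll 5: 12 = 12
  roll 6: 11 = 11
This matches the lower bound, so 6 is optimal.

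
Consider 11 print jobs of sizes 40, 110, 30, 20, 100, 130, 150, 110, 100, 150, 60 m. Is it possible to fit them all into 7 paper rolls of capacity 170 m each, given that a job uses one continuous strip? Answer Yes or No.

A valid assignment using 7 paper rolls:
  roll 1: 150 + 20 = 170
  roll 2: 150 = 150
  roll 3: 130 + 40 = 170
  roll 4: 110 + 60 = 170
  roll 5: 110 + 30 = 140
  roll 6: 100 = 100
  roll 7: 100 = 100
Every load is within 170 m, so 7 paper rolls suffice.

Yes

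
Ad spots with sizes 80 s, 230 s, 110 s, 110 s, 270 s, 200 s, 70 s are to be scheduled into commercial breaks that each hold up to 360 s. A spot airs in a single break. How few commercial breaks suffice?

Total = 270 + 230 + 200 + 110 + 110 + 80 + 70 = 1070 s.
Lower bound: ⌈1070/360⌉ = 3 commercial breaks.
A packing using 4 commercial breaks:
  break 1: 270 + 80 = 350
  break 2: 230 + 110 = 340
  break 3: 200 + 110 = 310
  break 4: 70 = 70
No arrangement into 3 commercial breaks stays within capacity, so 4 is optimal.

4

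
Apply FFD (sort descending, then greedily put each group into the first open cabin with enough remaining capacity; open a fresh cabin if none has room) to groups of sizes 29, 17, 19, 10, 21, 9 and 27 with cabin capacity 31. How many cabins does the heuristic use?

5

Sorted descending: 29, 27, 21, 19, 17, 10, 9.
  29 → cabin 1 (new)  [load 29/31]
  27 → cabin 2 (new)  [load 27/31]
  21 → cabin 3 (new)  [load 21/31]
  19 → cabin 4 (new)  [load 19/31]
  17 → cabin 5 (new)  [load 17/31]
  10 → cabin 3  [load 31/31]
  9 → cabin 4  [load 28/31]
5 cabins opened.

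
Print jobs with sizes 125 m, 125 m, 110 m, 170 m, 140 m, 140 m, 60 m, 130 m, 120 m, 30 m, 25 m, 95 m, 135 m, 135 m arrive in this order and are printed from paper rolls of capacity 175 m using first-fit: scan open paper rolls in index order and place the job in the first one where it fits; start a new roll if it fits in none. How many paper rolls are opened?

  125 → roll 1 (new)  [load 125/175]
  125 → roll 2 (new)  [load 125/175]
  110 → roll 3 (new)  [load 110/175]
  170 → roll 4 (new)  [load 170/175]
  140 → roll 5 (new)  [load 140/175]
  140 → roll 6 (new)  [load 140/175]
  60 → roll 3  [load 170/175]
  130 → roll 7 (new)  [load 130/175]
  120 → roll 8 (new)  [load 120/175]
  30 → roll 1  [load 155/175]
  25 → roll 2  [load 150/175]
  95 → roll 9 (new)  [load 95/175]
  135 → roll 10 (new)  [load 135/175]
  135 → roll 11 (new)  [load 135/175]
11 paper rolls opened.

11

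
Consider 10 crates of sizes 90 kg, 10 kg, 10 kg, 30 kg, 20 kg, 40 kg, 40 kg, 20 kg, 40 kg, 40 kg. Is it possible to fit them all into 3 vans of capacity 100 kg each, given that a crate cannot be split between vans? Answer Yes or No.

No

Total = 340 kg; ⌈340/100⌉ = 4.
At least 4 vans are required, but only 3 are allowed.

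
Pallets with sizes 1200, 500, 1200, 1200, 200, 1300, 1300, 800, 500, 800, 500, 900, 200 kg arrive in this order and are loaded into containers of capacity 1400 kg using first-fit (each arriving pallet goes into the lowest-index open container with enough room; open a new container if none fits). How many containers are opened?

8

  1200 → container 1 (new)  [load 1200/1400]
  500 → container 2 (new)  [load 500/1400]
  1200 → container 3 (new)  [load 1200/1400]
  1200 → container 4 (new)  [load 1200/1400]
  200 → container 1  [load 1400/1400]
  1300 → container 5 (new)  [load 1300/1400]
  1300 → container 6 (new)  [load 1300/1400]
  800 → container 2  [load 1300/1400]
  500 → container 7 (new)  [load 500/1400]
  800 → container 7  [load 1300/1400]
  500 → container 8 (new)  [load 500/1400]
  900 → container 8  [load 1400/1400]
  200 → container 3  [load 1400/1400]
8 containers opened.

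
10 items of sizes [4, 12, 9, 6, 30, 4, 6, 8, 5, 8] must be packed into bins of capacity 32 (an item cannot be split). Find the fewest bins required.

Total = 30 + 12 + 9 + 8 + 8 + 6 + 6 + 5 + 4 + 4 = 92.
Lower bound: ⌈92/32⌉ = 3 bins.
A packing using 3 bins:
  bin 1: 30 = 30
  bin 2: 12 + 9 + 6 + 5 = 32
  bin 3: 8 + 8 + 6 + 4 + 4 = 30
This matches the lower bound, so 3 is optimal.

3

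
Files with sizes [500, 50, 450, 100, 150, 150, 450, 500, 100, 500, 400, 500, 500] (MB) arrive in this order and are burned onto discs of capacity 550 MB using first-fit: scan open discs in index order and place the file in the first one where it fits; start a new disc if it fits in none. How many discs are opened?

9

  500 → disc 1 (new)  [load 500/550]
  50 → disc 1  [load 550/550]
  450 → disc 2 (new)  [load 450/550]
  100 → disc 2  [load 550/550]
  150 → disc 3 (new)  [load 150/550]
  150 → disc 3  [load 300/550]
  450 → disc 4 (new)  [load 450/550]
  500 → disc 5 (new)  [load 500/550]
  100 → disc 3  [load 400/550]
  500 → disc 6 (new)  [load 500/550]
  400 → disc 7 (new)  [load 400/550]
  500 → disc 8 (new)  [load 500/550]
  500 → disc 9 (new)  [load 500/550]
9 discs opened.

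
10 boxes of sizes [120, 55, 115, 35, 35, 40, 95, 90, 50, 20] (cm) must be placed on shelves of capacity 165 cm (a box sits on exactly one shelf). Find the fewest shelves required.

Total = 120 + 115 + 95 + 90 + 55 + 50 + 40 + 35 + 35 + 20 = 655 cm.
Lower bound: ⌈655/165⌉ = 4 shelves.
A packing using 4 shelves:
  shelf 1: 120 + 40 = 160
  shelf 2: 115 + 50 = 165
  shelf 3: 95 + 35 + 35 = 165
  shelf 4: 90 + 55 + 20 = 165
This matches the lower bound, so 4 is optimal.

4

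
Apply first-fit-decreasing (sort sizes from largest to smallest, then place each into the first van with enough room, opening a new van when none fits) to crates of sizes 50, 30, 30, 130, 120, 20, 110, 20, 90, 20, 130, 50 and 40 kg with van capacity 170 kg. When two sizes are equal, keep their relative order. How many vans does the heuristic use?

6

Sorted descending: 130, 130, 120, 110, 90, 50, 50, 40, 30, 30, 20, 20, 20.
  130 → van 1 (new)  [load 130/170]
  130 → van 2 (new)  [load 130/170]
  120 → van 3 (new)  [load 120/170]
  110 → van 4 (new)  [load 110/170]
  90 → van 5 (new)  [load 90/170]
  50 → van 3  [load 170/170]
  50 → van 4  [load 160/170]
  40 → van 1  [load 170/170]
  30 → van 2  [load 160/170]
  30 → van 5  [load 120/170]
  20 → van 5  [load 140/170]
  20 → van 5  [load 160/170]
  20 → van 6 (new)  [load 20/170]
6 vans opened.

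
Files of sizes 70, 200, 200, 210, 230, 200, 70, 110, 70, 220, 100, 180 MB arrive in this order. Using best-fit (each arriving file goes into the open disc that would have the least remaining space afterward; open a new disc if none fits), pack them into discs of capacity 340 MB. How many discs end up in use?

7

  70 → disc 1 (new)  [load 70/340]
  200 → disc 1  [load 270/340]
  200 → disc 2 (new)  [load 200/340]
  210 → disc 3 (new)  [load 210/340]
  230 → disc 4 (new)  [load 230/340]
  200 → disc 5 (new)  [load 200/340]
  70 → disc 1  [load 340/340]
  110 → disc 4  [load 340/340]
  70 → disc 3  [load 280/340]
  220 → disc 6 (new)  [load 220/340]
  100 → disc 6  [load 320/340]
  180 → disc 7 (new)  [load 180/340]
7 discs opened.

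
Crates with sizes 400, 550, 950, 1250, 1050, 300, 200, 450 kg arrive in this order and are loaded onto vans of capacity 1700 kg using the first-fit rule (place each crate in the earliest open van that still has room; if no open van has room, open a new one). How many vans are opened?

  400 → van 1 (new)  [load 400/1700]
  550 → van 1  [load 950/1700]
  950 → van 2 (new)  [load 950/1700]
  1250 → van 3 (new)  [load 1250/1700]
  1050 → van 4 (new)  [load 1050/1700]
  300 → van 1  [load 1250/1700]
  200 → van 1  [load 1450/1700]
  450 → van 2  [load 1400/1700]
4 vans opened.

4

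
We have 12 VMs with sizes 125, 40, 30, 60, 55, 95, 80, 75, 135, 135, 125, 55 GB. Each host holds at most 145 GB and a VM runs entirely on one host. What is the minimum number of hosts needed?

8

Total = 135 + 135 + 125 + 125 + 95 + 80 + 75 + 60 + 55 + 55 + 40 + 30 = 1010 GB.
Lower bound: ⌈1010/145⌉ = 7 hosts.
A packing using 8 hosts:
  host 1: 135 = 135
  host 2: 135 = 135
  host 3: 125 = 125
  host 4: 125 = 125
  host 5: 95 + 40 = 135
  host 6: 80 + 60 = 140
  host 7: 75 + 55 = 130
  host 8: 55 + 30 = 85
No arrangement into 7 hosts stays within capacity, so 8 is optimal.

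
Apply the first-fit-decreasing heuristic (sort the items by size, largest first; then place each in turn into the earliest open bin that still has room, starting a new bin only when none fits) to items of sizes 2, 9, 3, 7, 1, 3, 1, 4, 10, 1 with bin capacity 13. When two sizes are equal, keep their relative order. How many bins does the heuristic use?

Sorted descending: 10, 9, 7, 4, 3, 3, 2, 1, 1, 1.
  10 → bin 1 (new)  [load 10/13]
  9 → bin 2 (new)  [load 9/13]
  7 → bin 3 (new)  [load 7/13]
  4 → bin 2  [load 13/13]
  3 → bin 1  [load 13/13]
  3 → bin 3  [load 10/13]
  2 → bin 3  [load 12/13]
  1 → bin 3  [load 13/13]
  1 → bin 4 (new)  [load 1/13]
  1 → bin 4  [load 2/13]
4 bins opened.

4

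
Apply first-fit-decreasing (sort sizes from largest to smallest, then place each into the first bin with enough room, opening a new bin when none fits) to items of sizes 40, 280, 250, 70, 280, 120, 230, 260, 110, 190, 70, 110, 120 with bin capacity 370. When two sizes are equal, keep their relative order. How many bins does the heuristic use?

6

Sorted descending: 280, 280, 260, 250, 230, 190, 120, 120, 110, 110, 70, 70, 40.
  280 → bin 1 (new)  [load 280/370]
  280 → bin 2 (new)  [load 280/370]
  260 → bin 3 (new)  [load 260/370]
  250 → bin 4 (new)  [load 250/370]
  230 → bin 5 (new)  [load 230/370]
  190 → bin 6 (new)  [load 190/370]
  120 → bin 4  [load 370/370]
  120 → bin 5  [load 350/370]
  110 → bin 3  [load 370/370]
  110 → bin 6  [load 300/370]
  70 → bin 1  [load 350/370]
  70 → bin 2  [load 350/370]
  40 → bin 6  [load 340/370]
6 bins opened.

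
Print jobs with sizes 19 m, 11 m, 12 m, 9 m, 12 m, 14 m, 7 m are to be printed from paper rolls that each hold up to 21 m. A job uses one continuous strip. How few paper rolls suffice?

5

Total = 19 + 14 + 12 + 12 + 11 + 9 + 7 = 84 m.
Lower bound: ⌈84/21⌉ = 4 paper rolls.
Also, 5 print jobs each exceed 21/2 m, and no two of those can share a roll, so at least 5 paper rolls are needed.
A packing using 5 paper rolls:
  roll 1: 19 = 19
  roll 2: 14 + 7 = 21
  roll 3: 12 + 9 = 21
  roll 4: 12 = 12
  roll 5: 11 = 11
This matches the lower bound, so 5 is optimal.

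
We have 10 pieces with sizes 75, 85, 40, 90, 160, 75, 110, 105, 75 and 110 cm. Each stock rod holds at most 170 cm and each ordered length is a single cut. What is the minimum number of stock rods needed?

Total = 160 + 110 + 110 + 105 + 90 + 85 + 75 + 75 + 75 + 40 = 925 cm.
Lower bound: ⌈925/170⌉ = 6 stock rods.
A packing using 7 stock rods:
  stock rod 1: 160 = 160
  stock rod 2: 110 + 40 = 150
  stock rod 3: 110 = 110
  stock rod 4: 105 = 105
  stock rod 5: 90 + 75 = 165
  stock rod 6: 85 + 75 = 160
  stock rod 7: 75 = 75
No arrangement into 6 stock rods stays within capacity, so 7 is optimal.

7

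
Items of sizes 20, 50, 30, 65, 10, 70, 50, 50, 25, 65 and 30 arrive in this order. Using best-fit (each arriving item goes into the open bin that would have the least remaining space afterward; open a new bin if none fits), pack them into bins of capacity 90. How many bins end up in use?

6

  20 → bin 1 (new)  [load 20/90]
  50 → bin 1  [load 70/90]
  30 → bin 2 (new)  [load 30/90]
  65 → bin 3 (new)  [load 65/90]
  10 → bin 1  [load 80/90]
  70 → bin 4 (new)  [load 70/90]
  50 → bin 2  [load 80/90]
  50 → bin 5 (new)  [load 50/90]
  25 → bin 3  [load 90/90]
  65 → bin 6 (new)  [load 65/90]
  30 → bin 5  [load 80/90]
6 bins opened.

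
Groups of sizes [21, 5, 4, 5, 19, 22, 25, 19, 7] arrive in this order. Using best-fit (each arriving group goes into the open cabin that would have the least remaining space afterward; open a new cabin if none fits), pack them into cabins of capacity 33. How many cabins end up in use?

  21 → cabin 1 (new)  [load 21/33]
  5 → cabin 1  [load 26/33]
  4 → cabin 1  [load 30/33]
  5 → cabin 2 (new)  [load 5/33]
  19 → cabin 2  [load 24/33]
  22 → cabin 3 (new)  [load 22/33]
  25 → cabin 4 (new)  [load 25/33]
  19 → cabin 5 (new)  [load 19/33]
  7 → cabin 4  [load 32/33]
5 cabins opened.

5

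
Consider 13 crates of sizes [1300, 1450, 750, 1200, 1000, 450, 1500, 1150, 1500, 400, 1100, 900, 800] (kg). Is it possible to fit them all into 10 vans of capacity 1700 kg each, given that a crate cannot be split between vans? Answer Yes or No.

Yes

A valid assignment using 10 vans:
  van 1: 1500 = 1500
  van 2: 1500 = 1500
  van 3: 1450 = 1450
  van 4: 1300 + 400 = 1700
  van 5: 1200 + 450 = 1650
  van 6: 1150 = 1150
  van 7: 1100 = 1100
  van 8: 1000 = 1000
  van 9: 900 + 800 = 1700
  van 10: 750 = 750
Every load is within 1700 kg, so 10 vans suffice.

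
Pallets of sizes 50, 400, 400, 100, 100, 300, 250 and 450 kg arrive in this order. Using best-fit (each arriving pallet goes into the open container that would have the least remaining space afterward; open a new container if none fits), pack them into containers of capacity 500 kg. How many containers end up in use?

5

  50 → container 1 (new)  [load 50/500]
  400 → container 1  [load 450/500]
  400 → container 2 (new)  [load 400/500]
  100 → container 2  [load 500/500]
  100 → container 3 (new)  [load 100/500]
  300 → container 3  [load 400/500]
  250 → container 4 (new)  [load 250/500]
  450 → container 5 (new)  [load 450/500]
5 containers opened.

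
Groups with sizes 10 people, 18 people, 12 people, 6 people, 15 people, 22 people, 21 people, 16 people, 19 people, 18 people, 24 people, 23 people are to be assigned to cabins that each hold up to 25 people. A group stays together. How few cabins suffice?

Total = 24 + 23 + 22 + 21 + 19 + 18 + 18 + 16 + 15 + 12 + 10 + 6 = 204 people.
Lower bound: ⌈204/25⌉ = 9 cabins.
A packing using 10 cabins:
  cabin 1: 24 = 24
  cabin 2: 23 = 23
  cabin 3: 22 = 22
  cabin 4: 21 = 21
  cabin 5: 19 + 6 = 25
  cabin 6: 18 = 18
  cabin 7: 18 = 18
  cabin 8: 16 = 16
  cabin 9: 15 + 10 = 25
  cabin 10: 12 = 12
No arrangement into 9 cabins stays within capacity, so 10 is optimal.

10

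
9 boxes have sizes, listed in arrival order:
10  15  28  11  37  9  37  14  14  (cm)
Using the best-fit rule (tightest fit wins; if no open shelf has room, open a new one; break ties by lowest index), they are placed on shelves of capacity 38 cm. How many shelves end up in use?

5

  10 → shelf 1 (new)  [load 10/38]
  15 → shelf 1  [load 25/38]
  28 → shelf 2 (new)  [load 28/38]
  11 → shelf 1  [load 36/38]
  37 → shelf 3 (new)  [load 37/38]
  9 → shelf 2  [load 37/38]
  37 → shelf 4 (new)  [load 37/38]
  14 → shelf 5 (new)  [load 14/38]
  14 → shelf 5  [load 28/38]
5 shelves opened.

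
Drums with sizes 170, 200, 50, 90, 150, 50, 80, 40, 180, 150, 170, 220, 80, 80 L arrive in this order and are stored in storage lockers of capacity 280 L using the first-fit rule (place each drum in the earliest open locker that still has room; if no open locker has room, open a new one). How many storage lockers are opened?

  170 → locker 1 (new)  [load 170/280]
  200 → locker 2 (new)  [load 200/280]
  50 → locker 1  [load 220/280]
  90 → locker 3 (new)  [load 90/280]
  150 → locker 3  [load 240/280]
  50 → locker 1  [load 270/280]
  80 → locker 2  [load 280/280]
  40 → locker 3  [load 280/280]
  180 → locker 4 (new)  [load 180/280]
  150 → locker 5 (new)  [load 150/280]
  170 → locker 6 (new)  [load 170/280]
  220 → locker 7 (new)  [load 220/280]
  80 → locker 4  [load 260/280]
  80 → locker 5  [load 230/280]
7 storage lockers opened.

7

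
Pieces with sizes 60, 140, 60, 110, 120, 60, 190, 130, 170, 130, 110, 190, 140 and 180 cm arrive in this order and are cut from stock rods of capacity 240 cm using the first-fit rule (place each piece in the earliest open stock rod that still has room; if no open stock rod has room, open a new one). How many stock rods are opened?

  60 → stock rod 1 (new)  [load 60/240]
  140 → stock rod 1  [load 200/240]
  60 → stock rod 2 (new)  [load 60/240]
  110 → stock rod 2  [load 170/240]
  120 → stock rod 3 (new)  [load 120/240]
  60 → stock rod 2  [load 230/240]
  190 → stock rod 4 (new)  [load 190/240]
  130 → stock rod 5 (new)  [load 130/240]
  170 → stock rod 6 (new)  [load 170/240]
  130 → stock rod 7 (new)  [load 130/240]
  110 → stock rod 3  [load 230/240]
  190 → stock rod 8 (new)  [load 190/240]
  140 → stock rod 9 (new)  [load 140/240]
  180 → stock rod 10 (new)  [load 180/240]
10 stock rods opened.

10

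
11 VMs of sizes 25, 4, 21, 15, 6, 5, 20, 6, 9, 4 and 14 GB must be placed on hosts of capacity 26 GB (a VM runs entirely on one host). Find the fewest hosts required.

Total = 25 + 21 + 20 + 15 + 14 + 9 + 6 + 6 + 5 + 4 + 4 = 129 GB.
Lower bound: ⌈129/26⌉ = 5 hosts.
A packing using 6 hosts:
  host 1: 25 = 25
  host 2: 21 + 5 = 26
  host 3: 20 + 6 = 26
  host 4: 15 + 9 = 24
  host 5: 14 + 6 + 4 = 24
  host 6: 4 = 4
No arrangement into 5 hosts stays within capacity, so 6 is optimal.

6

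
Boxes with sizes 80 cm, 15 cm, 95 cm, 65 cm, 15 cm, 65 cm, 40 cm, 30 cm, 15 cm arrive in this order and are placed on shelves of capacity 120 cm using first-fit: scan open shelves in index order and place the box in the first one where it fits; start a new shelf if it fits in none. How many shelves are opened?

4

  80 → shelf 1 (new)  [load 80/120]
  15 → shelf 1  [load 95/120]
  95 → shelf 2 (new)  [load 95/120]
  65 → shelf 3 (new)  [load 65/120]
  15 → shelf 1  [load 110/120]
  65 → shelf 4 (new)  [load 65/120]
  40 → shelf 3  [load 105/120]
  30 → shelf 4  [load 95/120]
  15 → shelf 2  [load 110/120]
4 shelves opened.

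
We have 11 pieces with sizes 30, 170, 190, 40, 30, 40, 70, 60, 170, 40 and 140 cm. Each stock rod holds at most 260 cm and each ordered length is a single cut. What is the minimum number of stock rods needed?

4

Total = 190 + 170 + 170 + 140 + 70 + 60 + 40 + 40 + 40 + 30 + 30 = 980 cm.
Lower bound: ⌈980/260⌉ = 4 stock rods.
A packing using 4 stock rods:
  stock rod 1: 190 + 70 = 260
  stock rod 2: 170 + 60 + 30 = 260
  stock rod 3: 170 + 40 + 40 = 250
  stock rod 4: 140 + 40 + 30 = 210
This matches the lower bound, so 4 is optimal.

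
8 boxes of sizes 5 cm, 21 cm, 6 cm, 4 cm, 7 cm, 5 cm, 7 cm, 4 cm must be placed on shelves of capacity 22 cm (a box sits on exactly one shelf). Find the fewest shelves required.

3

Total = 21 + 7 + 7 + 6 + 5 + 5 + 4 + 4 = 59 cm.
Lower bound: ⌈59/22⌉ = 3 shelves.
A packing using 3 shelves:
  shelf 1: 21 = 21
  shelf 2: 7 + 7 + 6 = 20
  shelf 3: 5 + 5 + 4 + 4 = 18
This matches the lower bound, so 3 is optimal.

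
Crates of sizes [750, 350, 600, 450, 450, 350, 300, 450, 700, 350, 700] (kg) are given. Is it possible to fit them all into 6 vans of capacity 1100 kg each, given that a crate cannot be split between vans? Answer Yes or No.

A valid assignment using 6 vans:
  van 1: 750 + 350 = 1100
  van 2: 700 + 350 = 1050
  van 3: 700 + 350 = 1050
  van 4: 600 + 450 = 1050
  van 5: 450 + 450 = 900
  van 6: 300 = 300
Every load is within 1100 kg, so 6 vans suffice.

Yes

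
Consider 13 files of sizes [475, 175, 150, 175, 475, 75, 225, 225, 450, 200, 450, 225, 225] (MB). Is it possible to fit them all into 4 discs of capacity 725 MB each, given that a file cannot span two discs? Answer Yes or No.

No

Total = 3525 MB; ⌈3525/725⌉ = 5.
At least 5 discs are required, but only 4 are allowed.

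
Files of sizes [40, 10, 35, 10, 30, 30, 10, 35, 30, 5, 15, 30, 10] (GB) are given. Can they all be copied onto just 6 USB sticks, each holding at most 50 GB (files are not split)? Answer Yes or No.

No

Total = 290 GB; ⌈290/50⌉ = 6.
7 files each exceed half the capacity and cannot share a USB stick, forcing at least 7 USB sticks.
At least 7 USB sticks are required, but only 6 are allowed.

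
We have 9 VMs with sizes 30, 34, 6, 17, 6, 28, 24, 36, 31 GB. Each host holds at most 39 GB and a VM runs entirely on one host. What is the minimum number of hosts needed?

Total = 36 + 34 + 31 + 30 + 28 + 24 + 17 + 6 + 6 = 212 GB.
Lower bound: ⌈212/39⌉ = 6 hosts.
A packing using 7 hosts:
  host 1: 36 = 36
  host 2: 34 = 34
  host 3: 31 + 6 = 37
  host 4: 30 + 6 = 36
  host 5: 28 = 28
  host 6: 24 = 24
  host 7: 17 = 17
No arrangement into 6 hosts stays within capacity, so 7 is optimal.

7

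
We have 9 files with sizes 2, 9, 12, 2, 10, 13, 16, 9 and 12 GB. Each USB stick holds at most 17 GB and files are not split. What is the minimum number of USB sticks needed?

7

Total = 16 + 13 + 12 + 12 + 10 + 9 + 9 + 2 + 2 = 85 GB.
Lower bound: ⌈85/17⌉ = 5 USB sticks.
Also, 7 files each exceed 17/2 GB, and no two of those can share a USB stick, so at least 7 USB sticks are needed.
A packing using 7 USB sticks:
  USB stick 1: 16 = 16
  USB stick 2: 13 + 2 + 2 = 17
  USB stick 3: 12 = 12
  USB stick 4: 12 = 12
  USB stick 5: 10 = 10
  USB stick 6: 9 = 9
  USB stick 7: 9 = 9
This matches the lower bound, so 7 is optimal.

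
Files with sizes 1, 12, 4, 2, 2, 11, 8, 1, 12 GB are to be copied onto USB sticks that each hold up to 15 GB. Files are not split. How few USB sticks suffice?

Total = 12 + 12 + 11 + 8 + 4 + 2 + 2 + 1 + 1 = 53 GB.
Lower bound: ⌈53/15⌉ = 4 USB sticks.
A packing using 4 USB sticks:
  USB stick 1: 12 + 2 + 1 = 15
  USB stick 2: 12 + 2 + 1 = 15
  USB stick 3: 11 + 4 = 15
  USB stick 4: 8 = 8
This matches the lower bound, so 4 is optimal.

4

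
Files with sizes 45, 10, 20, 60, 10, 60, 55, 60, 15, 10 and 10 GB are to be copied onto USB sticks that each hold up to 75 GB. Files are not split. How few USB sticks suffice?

Total = 60 + 60 + 60 + 55 + 45 + 20 + 15 + 10 + 10 + 10 + 10 = 355 GB.
Lower bound: ⌈355/75⌉ = 5 USB sticks.
A packing using 5 USB sticks:
  USB stick 1: 60 + 15 = 75
  USB stick 2: 60 + 10 = 70
  USB stick 3: 60 + 10 = 70
  USB stick 4: 55 + 20 = 75
  USB stick 5: 45 + 10 + 10 = 65
This matches the lower bound, so 5 is optimal.

5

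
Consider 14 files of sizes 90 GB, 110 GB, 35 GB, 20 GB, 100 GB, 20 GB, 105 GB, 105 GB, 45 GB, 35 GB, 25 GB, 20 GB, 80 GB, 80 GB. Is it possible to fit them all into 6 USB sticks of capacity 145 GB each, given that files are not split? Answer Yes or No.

No

Total = 870 GB; ⌈870/145⌉ = 6.
7 files each exceed half the capacity and cannot share a USB stick, forcing at least 7 USB sticks.
At least 7 USB sticks are required, but only 6 are allowed.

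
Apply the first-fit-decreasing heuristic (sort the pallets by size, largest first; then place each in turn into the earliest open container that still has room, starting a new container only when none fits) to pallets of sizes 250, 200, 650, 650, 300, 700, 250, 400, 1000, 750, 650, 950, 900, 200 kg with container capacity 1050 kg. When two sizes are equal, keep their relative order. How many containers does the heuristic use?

8

Sorted descending: 1000, 950, 900, 750, 700, 650, 650, 650, 400, 300, 250, 250, 200, 200.
  1000 → container 1 (new)  [load 1000/1050]
  950 → container 2 (new)  [load 950/1050]
  900 → container 3 (new)  [load 900/1050]
  750 → container 4 (new)  [load 750/1050]
  700 → container 5 (new)  [load 700/1050]
  650 → container 6 (new)  [load 650/1050]
  650 → container 7 (new)  [load 650/1050]
  650 → container 8 (new)  [load 650/1050]
  400 → container 6  [load 1050/1050]
  300 → container 4  [load 1050/1050]
  250 → container 5  [load 950/1050]
  250 → container 7  [load 900/1050]
  200 → container 8  [load 850/1050]
  200 → container 8  [load 1050/1050]
8 containers opened.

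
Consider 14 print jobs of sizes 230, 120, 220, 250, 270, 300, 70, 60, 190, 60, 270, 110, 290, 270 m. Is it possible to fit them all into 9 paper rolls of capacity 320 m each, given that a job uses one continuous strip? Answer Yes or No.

No

Total = 2710 m; ⌈2710/320⌉ = 9.
The bound of 9 does not rule out 9, but exhaustive search shows no assignment into 9 paper rolls of capacity 320 m exists — the minimum is 10.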